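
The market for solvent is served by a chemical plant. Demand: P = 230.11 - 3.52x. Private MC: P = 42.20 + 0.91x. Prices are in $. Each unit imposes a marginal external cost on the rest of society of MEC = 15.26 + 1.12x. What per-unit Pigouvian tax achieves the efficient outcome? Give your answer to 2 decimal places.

Social marginal cost = private MC + MEC = 57.46 + 2.03x.
Set SMC = demand: 57.46 + 2.03x = 230.11 - 3.52x → x* = 31.1081.
The Pigouvian tax equals MEC at x*: 15.26 + 1.12×31.1081 = 50.1011.

tax = $50.10 per unit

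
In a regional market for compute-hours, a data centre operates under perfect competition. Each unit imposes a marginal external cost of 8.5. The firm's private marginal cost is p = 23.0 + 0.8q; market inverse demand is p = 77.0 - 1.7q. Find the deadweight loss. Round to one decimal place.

DWL = 14.5

Market equilibrium (private): 23.0 + 0.8q = 77.0 - 1.7q → q_m = 21.6000.
Social marginal cost = private MC + MEC = 31.5 + 0.8q.
Set SMC = demand: 31.5 + 0.8q = 77.0 - 1.7q → q* = 18.2000.
Height of the DWL triangle at q_m is SMC(q_m) − demand(q_m) = MEC(q_m) = 8.5000.
DWL = ½ × 3.4000 × 8.5000 = 14.4500.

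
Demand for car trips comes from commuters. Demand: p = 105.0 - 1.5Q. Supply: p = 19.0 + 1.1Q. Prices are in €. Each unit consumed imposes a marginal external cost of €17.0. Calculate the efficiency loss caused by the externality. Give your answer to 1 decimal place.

DWL = €55.6

Market equilibrium (private): 19.0 + 1.1Q = 105.0 - 1.5Q → Q_m = 33.0769.
Social marginal benefit = demand − MEC = 88.0 - 1.5Q.
Set SMB = MC: 88.0 - 1.5Q = 19.0 + 1.1Q → Q* = 26.5385.
The loss is the area between SMB and MC from Q* to Q_m; with linear curves that's a triangle of height MEC(Q_m).
DWL = ½ × 6.5384 × 17.0000 = 55.5764.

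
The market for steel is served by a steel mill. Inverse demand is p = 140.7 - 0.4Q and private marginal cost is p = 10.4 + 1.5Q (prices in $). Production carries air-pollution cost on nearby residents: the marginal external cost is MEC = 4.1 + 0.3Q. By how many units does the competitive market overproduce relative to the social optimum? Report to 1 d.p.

11.2 units

Market equilibrium (private): 10.4 + 1.5Q = 140.7 - 0.4Q → Q_m = 68.5789.
Social marginal cost = private MC + MEC = 14.5 + 1.8Q.
Set SMC = demand: 14.5 + 1.8Q = 140.7 - 0.4Q → Q* = 57.3636.
Gap = |68.5789 − 57.3636| = 11.2153.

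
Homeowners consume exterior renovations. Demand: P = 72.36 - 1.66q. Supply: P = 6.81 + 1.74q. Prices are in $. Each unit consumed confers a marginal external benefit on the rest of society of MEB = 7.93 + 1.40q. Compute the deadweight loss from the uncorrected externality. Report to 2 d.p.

DWL = $304.87

Market equilibrium (private): 6.81 + 1.74q = 72.36 - 1.66q → q_m = 19.2794.
Social marginal benefit = demand + MEB = 80.29 - 0.26q.
Set SMB = MC: 80.29 - 0.26q = 6.81 + 1.74q → q* = 36.7400.
Height of the DWL triangle at q_m is SMB(q_m) − MC(q_m) = MEB(q_m) = 34.9212.
DWL = ½ × 17.4606 × 34.9212 = 304.8726.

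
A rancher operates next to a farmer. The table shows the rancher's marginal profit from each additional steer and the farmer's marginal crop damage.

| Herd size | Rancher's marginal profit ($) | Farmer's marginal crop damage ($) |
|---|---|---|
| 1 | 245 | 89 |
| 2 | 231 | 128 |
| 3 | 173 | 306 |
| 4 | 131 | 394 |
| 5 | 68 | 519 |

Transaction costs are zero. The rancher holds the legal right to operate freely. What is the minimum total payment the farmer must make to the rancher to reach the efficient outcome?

Left alone the rancher would choose level 5 (marginal profit stays positive).
Efficient level: k* = 2 (marginal profit ≥ marginal crop damage through 2).
The farmer must at least cover the rancher's forgone profit from cutting 5→2: 173 + 131 + 68 = 372.

$372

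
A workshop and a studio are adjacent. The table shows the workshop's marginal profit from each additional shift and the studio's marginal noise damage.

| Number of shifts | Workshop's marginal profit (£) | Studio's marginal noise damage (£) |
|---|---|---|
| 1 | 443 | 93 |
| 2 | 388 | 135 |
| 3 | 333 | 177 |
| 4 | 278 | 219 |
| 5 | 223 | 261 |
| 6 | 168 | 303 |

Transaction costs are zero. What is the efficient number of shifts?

Bargaining reaches the level where marginal profit last exceeds marginal noise damage.
That holds through level 4 (278 ≥ 219) but not at 5 (223 < 261).

4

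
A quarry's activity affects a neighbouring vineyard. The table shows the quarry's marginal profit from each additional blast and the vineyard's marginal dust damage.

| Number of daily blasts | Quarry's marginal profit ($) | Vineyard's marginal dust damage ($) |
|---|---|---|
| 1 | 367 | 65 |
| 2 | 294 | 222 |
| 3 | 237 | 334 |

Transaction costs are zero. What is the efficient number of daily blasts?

2

Bargaining reaches the level where marginal profit last exceeds marginal dust damage.
That holds through level 2 (294 ≥ 222) but not at 3 (237 < 334).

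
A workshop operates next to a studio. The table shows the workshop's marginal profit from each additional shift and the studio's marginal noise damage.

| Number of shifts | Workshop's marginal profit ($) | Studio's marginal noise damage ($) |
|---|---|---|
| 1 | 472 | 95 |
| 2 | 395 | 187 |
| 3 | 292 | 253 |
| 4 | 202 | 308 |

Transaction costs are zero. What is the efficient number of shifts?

Bargaining reaches the level where marginal profit last exceeds marginal noise damage.
That holds through level 3 (292 ≥ 253) but not at 4 (202 < 308).

3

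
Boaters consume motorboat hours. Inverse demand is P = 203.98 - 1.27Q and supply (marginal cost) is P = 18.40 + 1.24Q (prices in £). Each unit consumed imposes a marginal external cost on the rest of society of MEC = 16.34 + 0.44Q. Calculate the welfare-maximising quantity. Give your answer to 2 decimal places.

Social marginal benefit = demand − MEC = 187.64 - 1.71Q.
Set SMB = MC: 187.64 - 1.71Q = 18.40 + 1.24Q → Q* = 57.3695.

Q* = 57.37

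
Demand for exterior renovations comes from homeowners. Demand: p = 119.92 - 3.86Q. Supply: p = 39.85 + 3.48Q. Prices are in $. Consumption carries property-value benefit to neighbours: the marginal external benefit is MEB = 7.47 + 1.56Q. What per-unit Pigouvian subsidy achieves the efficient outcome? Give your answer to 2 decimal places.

subsidy = $31.10 per unit

Social marginal benefit = demand + MEB = 127.39 - 2.30Q.
Set SMB = MC: 127.39 - 2.30Q = 39.85 + 3.48Q → Q* = 15.1453.
The Pigouvian subsidy equals MEB at Q*: 7.47 + 1.56×15.1453 = 31.0967.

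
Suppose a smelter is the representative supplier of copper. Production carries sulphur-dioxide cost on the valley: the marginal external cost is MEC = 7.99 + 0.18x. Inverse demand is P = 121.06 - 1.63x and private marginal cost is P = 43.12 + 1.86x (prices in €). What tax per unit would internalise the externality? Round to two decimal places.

tax = €11.42 per unit

Social marginal cost = private MC + MEC = 51.11 + 2.04x.
Set SMC = demand: 51.11 + 2.04x = 121.06 - 1.63x → x* = 19.0599.
The Pigouvian tax equals MEC at x*: 7.99 + 0.18×19.0599 = 11.4208.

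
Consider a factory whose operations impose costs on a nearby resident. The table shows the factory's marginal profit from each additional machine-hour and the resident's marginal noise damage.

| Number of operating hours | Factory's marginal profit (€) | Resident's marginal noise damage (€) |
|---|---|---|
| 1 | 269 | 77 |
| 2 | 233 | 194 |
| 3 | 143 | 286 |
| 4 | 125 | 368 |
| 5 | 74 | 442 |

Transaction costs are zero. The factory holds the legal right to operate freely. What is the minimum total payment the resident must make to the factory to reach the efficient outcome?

€342

Left alone the factory would choose level 5 (marginal profit stays positive).
Efficient level: k* = 2 (marginal profit ≥ marginal noise damage through 2).
The resident must at least cover the factory's forgone profit from cutting 5→2: 143 + 125 + 74 = 342.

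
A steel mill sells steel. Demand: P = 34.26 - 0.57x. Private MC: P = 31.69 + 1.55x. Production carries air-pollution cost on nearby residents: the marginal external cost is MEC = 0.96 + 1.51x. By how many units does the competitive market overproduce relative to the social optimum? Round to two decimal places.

0.77 units

Market equilibrium (private): 31.69 + 1.55x = 34.26 - 0.57x → x_m = 1.2123.
Social marginal cost = private MC + MEC = 32.65 + 3.06x.
Set SMC = demand: 32.65 + 3.06x = 34.26 - 0.57x → x* = 0.4435.
Gap = |1.2123 − 0.4435| = 0.7688.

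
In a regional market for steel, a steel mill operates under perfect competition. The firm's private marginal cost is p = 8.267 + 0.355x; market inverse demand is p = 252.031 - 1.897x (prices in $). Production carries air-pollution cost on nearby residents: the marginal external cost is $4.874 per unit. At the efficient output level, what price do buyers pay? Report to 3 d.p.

P = $50.799

Social marginal cost = private MC + MEC = 13.141 + 0.355x.
Set SMC = demand: 13.141 + 0.355x = 252.031 - 1.897x → x* = 106.0790.
Consumer price on the demand curve at x*: 252.031 − 1.897×106.0790 = 50.7991.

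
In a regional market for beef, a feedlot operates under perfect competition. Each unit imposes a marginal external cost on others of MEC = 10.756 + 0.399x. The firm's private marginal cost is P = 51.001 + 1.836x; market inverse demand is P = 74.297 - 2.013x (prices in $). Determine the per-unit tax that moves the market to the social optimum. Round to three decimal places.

Social marginal cost = private MC + MEC = 61.757 + 2.235x.
Set SMC = demand: 61.757 + 2.235x = 74.297 - 2.013x → x* = 2.9520.
The Pigouvian tax equals MEC at x*: 10.756 + 0.399×2.9520 = 11.9338.

tax = $11.934 per unit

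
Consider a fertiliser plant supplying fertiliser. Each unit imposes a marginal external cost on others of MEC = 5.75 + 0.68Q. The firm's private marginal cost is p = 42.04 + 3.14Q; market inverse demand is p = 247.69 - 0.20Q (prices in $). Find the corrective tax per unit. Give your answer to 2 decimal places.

tax = $39.56 per unit

Social marginal cost = private MC + MEC = 47.79 + 3.82Q.
Set SMC = demand: 47.79 + 3.82Q = 247.69 - 0.20Q → Q* = 49.7264.
The Pigouvian tax equals MEC at Q*: 5.75 + 0.68×49.7264 = 39.5640.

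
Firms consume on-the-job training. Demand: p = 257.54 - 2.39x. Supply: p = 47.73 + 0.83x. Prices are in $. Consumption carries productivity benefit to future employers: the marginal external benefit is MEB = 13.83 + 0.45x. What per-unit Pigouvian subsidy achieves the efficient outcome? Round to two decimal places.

subsidy = $50.16 per unit

Social marginal benefit = demand + MEB = 271.37 - 1.94x.
Set SMB = MC: 271.37 - 1.94x = 47.73 + 0.83x → x* = 80.7365.
The Pigouvian subsidy equals MEB at x*: 13.83 + 0.45×80.7365 = 50.1614.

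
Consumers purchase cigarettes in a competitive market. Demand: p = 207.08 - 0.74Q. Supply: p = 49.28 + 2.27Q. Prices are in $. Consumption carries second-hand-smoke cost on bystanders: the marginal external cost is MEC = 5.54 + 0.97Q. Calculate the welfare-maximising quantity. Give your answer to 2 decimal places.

Social marginal benefit = demand − MEC = 201.54 - 1.71Q.
Set SMB = MC: 201.54 - 1.71Q = 49.28 + 2.27Q → Q* = 38.2563.

Q* = 38.26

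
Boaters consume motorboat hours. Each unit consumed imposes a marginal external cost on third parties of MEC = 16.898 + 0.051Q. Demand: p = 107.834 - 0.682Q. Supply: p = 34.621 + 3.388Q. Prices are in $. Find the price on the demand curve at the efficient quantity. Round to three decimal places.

P = $98.514

Social marginal benefit = demand − MEC = 90.936 - 0.733Q.
Set SMB = MC: 90.936 - 0.733Q = 34.621 + 3.388Q → Q* = 13.6654.
Consumer price on the demand curve at Q*: 107.834 − 0.682×13.6654 = 98.5142.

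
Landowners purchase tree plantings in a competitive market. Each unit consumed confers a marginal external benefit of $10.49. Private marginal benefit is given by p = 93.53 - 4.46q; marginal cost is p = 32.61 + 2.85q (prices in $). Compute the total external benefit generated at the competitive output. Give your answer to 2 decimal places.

Market equilibrium (private): 32.61 + 2.85q = 93.53 - 4.46q → q_m = 8.3338.
Total external benefit = MEB × q_m = 10.49 × 8.3338 = 87.4216.

$87.42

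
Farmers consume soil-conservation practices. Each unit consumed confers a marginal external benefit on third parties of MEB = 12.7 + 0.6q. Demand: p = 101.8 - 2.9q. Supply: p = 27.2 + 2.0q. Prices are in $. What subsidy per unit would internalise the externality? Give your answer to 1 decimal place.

subsidy = $24.9 per unit

Social marginal benefit = demand + MEB = 114.5 - 2.3q.
Set SMB = MC: 114.5 - 2.3q = 27.2 + 2.0q → q* = 20.3023.
The Pigouvian subsidy equals MEB at q*: 12.7 + 0.6×20.3023 = 24.8814.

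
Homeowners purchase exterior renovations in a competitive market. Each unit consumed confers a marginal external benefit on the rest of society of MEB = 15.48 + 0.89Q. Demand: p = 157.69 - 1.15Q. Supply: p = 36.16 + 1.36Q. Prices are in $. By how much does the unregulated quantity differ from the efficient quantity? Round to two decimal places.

36.16 units

Market equilibrium (private): 36.16 + 1.36Q = 157.69 - 1.15Q → Q_m = 48.4183.
Social marginal benefit = demand + MEB = 173.17 - 0.26Q.
Set SMB = MC: 173.17 - 0.26Q = 36.16 + 1.36Q → Q* = 84.5741.
Gap = |48.4183 − 84.5741| = 36.1558.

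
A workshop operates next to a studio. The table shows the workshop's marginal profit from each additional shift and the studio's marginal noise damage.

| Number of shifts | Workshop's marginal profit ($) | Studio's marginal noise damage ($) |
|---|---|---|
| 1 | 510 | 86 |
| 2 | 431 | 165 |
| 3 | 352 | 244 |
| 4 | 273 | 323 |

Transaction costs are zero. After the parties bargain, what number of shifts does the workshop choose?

Bargaining reaches the level where marginal profit last exceeds marginal noise damage.
That holds through level 3 (352 ≥ 244) but not at 4 (273 < 323).

3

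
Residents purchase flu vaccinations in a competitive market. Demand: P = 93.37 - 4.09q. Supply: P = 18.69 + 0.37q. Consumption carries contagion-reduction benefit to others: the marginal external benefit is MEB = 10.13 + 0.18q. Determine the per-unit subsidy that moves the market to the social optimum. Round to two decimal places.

Social marginal benefit = demand + MEB = 103.50 - 3.91q.
Set SMB = MC: 103.50 - 3.91q = 18.69 + 0.37q → q* = 19.8154.
The Pigouvian subsidy equals MEB at q*: 10.13 + 0.18×19.8154 = 13.6968.

subsidy = 13.70 per unit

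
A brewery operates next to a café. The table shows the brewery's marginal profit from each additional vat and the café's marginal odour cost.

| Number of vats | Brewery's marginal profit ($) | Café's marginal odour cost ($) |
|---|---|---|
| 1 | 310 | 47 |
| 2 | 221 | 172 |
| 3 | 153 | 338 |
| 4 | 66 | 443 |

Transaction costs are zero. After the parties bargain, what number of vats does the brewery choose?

Bargaining reaches the level where marginal profit last exceeds marginal odour cost.
That holds through level 2 (221 ≥ 172) but not at 3 (153 < 338).

2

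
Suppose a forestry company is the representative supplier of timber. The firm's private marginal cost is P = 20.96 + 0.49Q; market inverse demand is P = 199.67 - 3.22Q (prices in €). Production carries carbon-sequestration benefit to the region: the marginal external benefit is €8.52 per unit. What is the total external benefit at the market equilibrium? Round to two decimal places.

Market equilibrium (private): 20.96 + 0.49Q = 199.67 - 3.22Q → Q_m = 48.1698.
Total external benefit = MEB × Q_m = 8.52 × 48.1698 = 410.4067.

€410.41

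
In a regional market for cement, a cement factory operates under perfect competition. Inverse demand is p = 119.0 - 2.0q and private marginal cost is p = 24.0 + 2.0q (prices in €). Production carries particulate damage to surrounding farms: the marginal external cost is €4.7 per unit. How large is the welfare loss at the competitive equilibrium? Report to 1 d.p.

DWL = €2.8

Market equilibrium (private): 24.0 + 2.0q = 119.0 - 2.0q → q_m = 23.7500.
Social marginal cost = private MC + MEC = 28.7 + 2.0q.
Set SMC = demand: 28.7 + 2.0q = 119.0 - 2.0q → q* = 22.5750.
The loss is the area between SMC and demand from q* to q_m; with linear curves that's a triangle of height MEC(q_m).
DWL = ½ × 1.1750 × 4.7000 = 2.7613.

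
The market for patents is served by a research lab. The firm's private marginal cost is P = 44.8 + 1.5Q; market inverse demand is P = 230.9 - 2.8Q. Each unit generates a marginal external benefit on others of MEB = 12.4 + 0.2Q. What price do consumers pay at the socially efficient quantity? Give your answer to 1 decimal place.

Social marginal cost = private MC − MEB = 32.4 + 1.3Q.
Set SMC = demand: 32.4 + 1.3Q = 230.9 - 2.8Q → Q* = 48.4146.
Consumer price on the demand curve at Q*: 230.9 − 2.8×48.4146 = 95.3391.

P = 95.3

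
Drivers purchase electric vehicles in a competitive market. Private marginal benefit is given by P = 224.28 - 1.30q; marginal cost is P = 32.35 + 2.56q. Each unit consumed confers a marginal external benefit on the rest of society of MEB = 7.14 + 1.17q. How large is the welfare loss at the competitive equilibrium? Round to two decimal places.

Market equilibrium (private): 32.35 + 2.56q = 224.28 - 1.30q → q_m = 49.7228.
Social marginal benefit = demand + MEB = 231.42 - 0.13q.
Set SMB = MC: 231.42 - 0.13q = 32.35 + 2.56q → q* = 74.0037.
The loss is the area between SMB and MC from q* to q_m; with linear curves that's a triangle of height MEB(q_m).
DWL = ½ × 24.2809 × 65.3157 = 792.9620.

DWL = 792.96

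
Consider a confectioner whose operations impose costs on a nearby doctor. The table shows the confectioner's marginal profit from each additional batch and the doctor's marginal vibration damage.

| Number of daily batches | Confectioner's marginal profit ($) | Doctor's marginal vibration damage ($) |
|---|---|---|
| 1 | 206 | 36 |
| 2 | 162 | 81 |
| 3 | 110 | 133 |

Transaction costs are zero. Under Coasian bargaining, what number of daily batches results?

2

Bargaining reaches the level where marginal profit last exceeds marginal vibration damage.
That holds through level 2 (162 ≥ 81) but not at 3 (110 < 133).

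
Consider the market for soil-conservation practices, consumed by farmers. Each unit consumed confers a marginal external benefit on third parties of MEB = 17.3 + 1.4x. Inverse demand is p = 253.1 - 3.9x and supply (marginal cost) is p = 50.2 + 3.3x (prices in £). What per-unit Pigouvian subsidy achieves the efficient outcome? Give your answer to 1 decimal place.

subsidy = £70.5 per unit

Social marginal benefit = demand + MEB = 270.4 - 2.5x.
Set SMB = MC: 270.4 - 2.5x = 50.2 + 3.3x → x* = 37.9655.
The Pigouvian subsidy equals MEB at x*: 17.3 + 1.4×37.9655 = 70.4517.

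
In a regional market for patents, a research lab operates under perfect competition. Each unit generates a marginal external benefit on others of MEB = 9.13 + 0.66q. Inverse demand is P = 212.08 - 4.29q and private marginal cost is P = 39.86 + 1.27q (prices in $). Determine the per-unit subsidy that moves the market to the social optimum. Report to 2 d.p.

subsidy = $33.56 per unit

Social marginal cost = private MC − MEB = 30.73 + 0.61q.
Set SMC = demand: 30.73 + 0.61q = 212.08 - 4.29q → q* = 37.0102.
The Pigouvian subsidy equals MEB at q*: 9.13 + 0.66×37.0102 = 33.5567.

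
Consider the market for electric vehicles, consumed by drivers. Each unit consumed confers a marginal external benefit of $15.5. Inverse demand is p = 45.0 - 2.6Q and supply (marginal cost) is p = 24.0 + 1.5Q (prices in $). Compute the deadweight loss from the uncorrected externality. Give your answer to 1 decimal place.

DWL = $29.3

Market equilibrium (private): 24.0 + 1.5Q = 45.0 - 2.6Q → Q_m = 5.1220.
Social marginal benefit = demand + MEB = 60.5 - 2.6Q.
Set SMB = MC: 60.5 - 2.6Q = 24.0 + 1.5Q → Q* = 8.9024.
The loss is the area between SMB and MC from Q* to Q_m; with linear curves that's a triangle of height MEB(Q_m).
DWL = ½ × 3.7804 × 15.5000 = 29.2981.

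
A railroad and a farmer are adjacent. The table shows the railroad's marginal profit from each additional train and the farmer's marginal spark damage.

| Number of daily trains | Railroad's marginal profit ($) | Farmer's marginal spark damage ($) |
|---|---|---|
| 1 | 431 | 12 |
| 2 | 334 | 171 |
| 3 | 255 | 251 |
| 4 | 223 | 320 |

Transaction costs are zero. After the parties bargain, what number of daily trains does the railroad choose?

3

Bargaining reaches the level where marginal profit last exceeds marginal spark damage.
That holds through level 3 (255 ≥ 251) but not at 4 (223 < 320).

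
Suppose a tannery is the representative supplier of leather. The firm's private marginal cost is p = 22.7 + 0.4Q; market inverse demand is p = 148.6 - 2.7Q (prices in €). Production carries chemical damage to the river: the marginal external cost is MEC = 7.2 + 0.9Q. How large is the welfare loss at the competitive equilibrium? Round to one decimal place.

DWL = €239.3

Market equilibrium (private): 22.7 + 0.4Q = 148.6 - 2.7Q → Q_m = 40.6129.
Social marginal cost = private MC + MEC = 29.9 + 1.3Q.
Set SMC = demand: 29.9 + 1.3Q = 148.6 - 2.7Q → Q* = 29.6750.
Height of the DWL triangle at Q_m is SMC(Q_m) − demand(Q_m) = MEC(Q_m) = 43.7516.
DWL = ½ × 10.9379 × 43.7516 = 239.2753.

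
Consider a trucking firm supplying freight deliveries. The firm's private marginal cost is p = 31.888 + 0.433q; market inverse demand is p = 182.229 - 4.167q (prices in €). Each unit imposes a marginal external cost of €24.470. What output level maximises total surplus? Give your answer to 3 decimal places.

Social marginal cost = private MC + MEC = 56.358 + 0.433q.
Set SMC = demand: 56.358 + 0.433q = 182.229 - 4.167q → q* = 27.3633.

q* = 27.363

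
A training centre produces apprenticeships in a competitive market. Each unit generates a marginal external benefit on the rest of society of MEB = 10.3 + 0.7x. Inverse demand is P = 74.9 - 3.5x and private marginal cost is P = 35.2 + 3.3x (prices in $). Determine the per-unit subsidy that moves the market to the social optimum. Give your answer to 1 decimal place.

subsidy = $16.0 per unit

Social marginal cost = private MC − MEB = 24.9 + 2.6x.
Set SMC = demand: 24.9 + 2.6x = 74.9 - 3.5x → x* = 8.1967.
The Pigouvian subsidy equals MEB at x*: 10.3 + 0.7×8.1967 = 16.0377.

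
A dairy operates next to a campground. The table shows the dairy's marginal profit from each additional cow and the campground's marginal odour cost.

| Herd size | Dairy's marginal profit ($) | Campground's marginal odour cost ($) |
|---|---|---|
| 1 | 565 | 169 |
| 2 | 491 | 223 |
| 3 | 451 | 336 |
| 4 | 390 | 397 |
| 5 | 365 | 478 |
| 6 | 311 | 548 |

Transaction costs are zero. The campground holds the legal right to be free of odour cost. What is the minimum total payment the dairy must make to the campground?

Efficient level: marginal profit ≥ marginal odour cost through level 3, so k* = 3.
With the campground holding the right, the dairy must at least compensate total damage at k*: 169 + 223 + 336 = 728.

$728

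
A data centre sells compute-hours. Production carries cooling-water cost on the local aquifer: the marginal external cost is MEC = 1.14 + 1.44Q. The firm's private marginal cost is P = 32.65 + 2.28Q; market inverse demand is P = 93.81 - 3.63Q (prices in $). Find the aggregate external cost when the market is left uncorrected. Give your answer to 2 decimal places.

$88.90

Market equilibrium (private): 32.65 + 2.28Q = 93.81 - 3.63Q → Q_m = 10.3486.
Total external cost = ∫₀^{Q_m} (1.14 + 1.44Q) dQ = 1.14×10.3486 + ½×1.44×10.3486² = 88.9047.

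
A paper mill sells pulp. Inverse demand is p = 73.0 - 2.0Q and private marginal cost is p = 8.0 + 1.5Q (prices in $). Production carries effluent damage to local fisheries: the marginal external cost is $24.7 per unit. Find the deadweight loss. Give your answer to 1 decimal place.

Market equilibrium (private): 8.0 + 1.5Q = 73.0 - 2.0Q → Q_m = 18.5714.
Social marginal cost = private MC + MEC = 32.7 + 1.5Q.
Set SMC = demand: 32.7 + 1.5Q = 73.0 - 2.0Q → Q* = 11.5143.
Height of the DWL triangle at Q_m is SMC(Q_m) − demand(Q_m) = MEC(Q_m) = 24.7000.
DWL = ½ × 7.0571 × 24.7000 = 87.1552.

DWL = $87.2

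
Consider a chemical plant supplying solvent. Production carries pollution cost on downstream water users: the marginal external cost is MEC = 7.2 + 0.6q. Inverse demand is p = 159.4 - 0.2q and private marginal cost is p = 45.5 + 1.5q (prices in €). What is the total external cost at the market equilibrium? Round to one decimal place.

Market equilibrium (private): 45.5 + 1.5q = 159.4 - 0.2q → q_m = 67.0000.
Total external cost = ∫₀^{q_m} (7.2 + 0.6q) dq = 7.2×67.0000 + ½×0.6×67.0000² = 1829.1000.

€1829.1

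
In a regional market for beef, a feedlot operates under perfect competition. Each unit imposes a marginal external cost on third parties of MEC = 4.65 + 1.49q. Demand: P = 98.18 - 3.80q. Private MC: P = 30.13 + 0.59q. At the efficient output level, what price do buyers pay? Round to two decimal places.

Social marginal cost = private MC + MEC = 34.78 + 2.08q.
Set SMC = demand: 34.78 + 2.08q = 98.18 - 3.80q → q* = 10.7823.
Consumer price on the demand curve at q*: 98.18 − 3.80×10.7823 = 57.2073.

P = 57.21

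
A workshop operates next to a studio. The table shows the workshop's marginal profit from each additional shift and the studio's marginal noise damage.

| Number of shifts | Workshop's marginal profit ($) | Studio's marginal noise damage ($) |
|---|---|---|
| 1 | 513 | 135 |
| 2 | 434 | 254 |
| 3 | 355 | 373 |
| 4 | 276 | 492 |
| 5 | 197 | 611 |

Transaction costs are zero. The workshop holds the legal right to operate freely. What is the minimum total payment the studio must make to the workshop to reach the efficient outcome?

$828

Left alone the workshop would choose level 5 (marginal profit stays positive).
Efficient level: k* = 2 (marginal profit ≥ marginal noise damage through 2).
The studio must at least cover the workshop's forgone profit from cutting 5→2: 355 + 276 + 197 = 828.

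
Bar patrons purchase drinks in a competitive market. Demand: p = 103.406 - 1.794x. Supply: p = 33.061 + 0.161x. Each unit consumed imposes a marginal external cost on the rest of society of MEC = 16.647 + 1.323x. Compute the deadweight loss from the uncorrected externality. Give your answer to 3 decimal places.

DWL = 629.688

Market equilibrium (private): 33.061 + 0.161x = 103.406 - 1.794x → x_m = 35.9821.
Social marginal benefit = demand − MEC = 86.759 - 3.117x.
Set SMB = MC: 86.759 - 3.117x = 33.061 + 0.161x → x* = 16.3813.
Height of the DWL triangle at x_m is MC(x_m) − SMB(x_m) = MEC(x_m) = 64.2513.
DWL = ½ × 19.6008 × 64.2513 = 629.6884.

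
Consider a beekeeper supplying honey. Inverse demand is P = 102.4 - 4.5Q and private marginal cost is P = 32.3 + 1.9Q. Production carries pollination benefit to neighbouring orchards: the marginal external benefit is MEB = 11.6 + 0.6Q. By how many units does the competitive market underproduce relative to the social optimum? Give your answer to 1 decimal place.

3.1 units

Market equilibrium (private): 32.3 + 1.9Q = 102.4 - 4.5Q → Q_m = 10.9531.
Social marginal cost = private MC − MEB = 20.7 + 1.3Q.
Set SMC = demand: 20.7 + 1.3Q = 102.4 - 4.5Q → Q* = 14.0862.
Gap = |10.9531 − 14.0862| = 3.1331.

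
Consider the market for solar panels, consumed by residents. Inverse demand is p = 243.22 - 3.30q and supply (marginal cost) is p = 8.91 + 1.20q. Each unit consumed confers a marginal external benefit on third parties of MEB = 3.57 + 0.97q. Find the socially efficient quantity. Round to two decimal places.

q* = 67.39

Social marginal benefit = demand + MEB = 246.79 - 2.33q.
Set SMB = MC: 246.79 - 2.33q = 8.91 + 1.20q → q* = 67.3881.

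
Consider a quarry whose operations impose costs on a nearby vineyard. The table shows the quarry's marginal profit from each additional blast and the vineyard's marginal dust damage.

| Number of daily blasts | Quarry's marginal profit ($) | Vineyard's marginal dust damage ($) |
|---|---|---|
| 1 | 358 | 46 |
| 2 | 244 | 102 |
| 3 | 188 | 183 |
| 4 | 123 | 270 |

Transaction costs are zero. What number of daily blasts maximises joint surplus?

Bargaining reaches the level where marginal profit last exceeds marginal dust damage.
That holds through level 3 (188 ≥ 183) but not at 4 (123 < 270).

3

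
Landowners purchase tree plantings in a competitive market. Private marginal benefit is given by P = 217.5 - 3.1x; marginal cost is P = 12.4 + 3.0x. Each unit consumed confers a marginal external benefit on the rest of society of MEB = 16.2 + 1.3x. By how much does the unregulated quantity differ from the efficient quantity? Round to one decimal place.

Market equilibrium (private): 12.4 + 3.0x = 217.5 - 3.1x → x_m = 33.6230.
Social marginal benefit = demand + MEB = 233.7 - 1.8x.
Set SMB = MC: 233.7 - 1.8x = 12.4 + 3.0x → x* = 46.1042.
Gap = |33.6230 − 46.1042| = 12.4812.

12.5 units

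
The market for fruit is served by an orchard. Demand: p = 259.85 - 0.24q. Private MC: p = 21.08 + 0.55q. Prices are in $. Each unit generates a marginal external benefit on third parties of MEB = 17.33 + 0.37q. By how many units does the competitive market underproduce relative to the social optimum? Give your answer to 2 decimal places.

307.52 units

Market equilibrium (private): 21.08 + 0.55q = 259.85 - 0.24q → q_m = 302.2405.
Social marginal cost = private MC − MEB = 3.75 + 0.18q.
Set SMC = demand: 3.75 + 0.18q = 259.85 - 0.24q → q* = 609.7619.
Gap = |302.2405 − 609.7619| = 307.5214.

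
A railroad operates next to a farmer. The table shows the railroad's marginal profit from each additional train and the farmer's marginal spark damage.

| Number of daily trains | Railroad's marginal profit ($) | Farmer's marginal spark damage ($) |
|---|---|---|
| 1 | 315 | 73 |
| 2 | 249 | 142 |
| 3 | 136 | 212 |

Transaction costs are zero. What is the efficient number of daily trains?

Bargaining reaches the level where marginal profit last exceeds marginal spark damage.
That holds through level 2 (249 ≥ 142) but not at 3 (136 < 212).

2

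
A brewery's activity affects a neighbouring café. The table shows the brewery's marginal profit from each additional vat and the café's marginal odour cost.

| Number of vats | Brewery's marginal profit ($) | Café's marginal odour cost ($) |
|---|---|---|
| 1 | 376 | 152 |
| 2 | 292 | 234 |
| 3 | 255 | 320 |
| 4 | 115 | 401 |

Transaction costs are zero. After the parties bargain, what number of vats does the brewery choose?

2

Bargaining reaches the level where marginal profit last exceeds marginal odour cost.
That holds through level 2 (292 ≥ 234) but not at 3 (255 < 320).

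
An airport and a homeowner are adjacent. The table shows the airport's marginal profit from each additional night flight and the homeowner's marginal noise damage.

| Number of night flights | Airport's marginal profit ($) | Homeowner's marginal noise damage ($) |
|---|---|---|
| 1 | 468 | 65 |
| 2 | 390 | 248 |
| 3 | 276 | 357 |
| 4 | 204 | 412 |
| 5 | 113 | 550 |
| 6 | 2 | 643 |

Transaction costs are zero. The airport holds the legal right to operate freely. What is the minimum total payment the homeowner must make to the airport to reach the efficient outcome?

Left alone the airport would choose level 6 (marginal profit stays positive).
Efficient level: k* = 2 (marginal profit ≥ marginal noise damage through 2).
The homeowner must at least cover the airport's forgone profit from cutting 6→2: 276 + 204 + 113 + 2 = 595.

$595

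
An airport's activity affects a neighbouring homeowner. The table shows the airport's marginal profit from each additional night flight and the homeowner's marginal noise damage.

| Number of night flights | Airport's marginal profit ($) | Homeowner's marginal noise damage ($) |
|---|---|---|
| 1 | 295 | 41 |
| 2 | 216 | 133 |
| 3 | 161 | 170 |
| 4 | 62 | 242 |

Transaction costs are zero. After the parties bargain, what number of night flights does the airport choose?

Bargaining reaches the level where marginal profit last exceeds marginal noise damage.
That holds through level 2 (216 ≥ 133) but not at 3 (161 < 170).

2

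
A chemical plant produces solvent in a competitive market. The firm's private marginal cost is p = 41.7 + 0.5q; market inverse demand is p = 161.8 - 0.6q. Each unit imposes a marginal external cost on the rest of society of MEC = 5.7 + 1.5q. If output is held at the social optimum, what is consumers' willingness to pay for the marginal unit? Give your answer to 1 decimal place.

Social marginal cost = private MC + MEC = 47.4 + 2.0q.
Set SMC = demand: 47.4 + 2.0q = 161.8 - 0.6q → q* = 44.0000.
Consumer price on the demand curve at q*: 161.8 − 0.6×44.0000 = 135.4000.

P = 135.4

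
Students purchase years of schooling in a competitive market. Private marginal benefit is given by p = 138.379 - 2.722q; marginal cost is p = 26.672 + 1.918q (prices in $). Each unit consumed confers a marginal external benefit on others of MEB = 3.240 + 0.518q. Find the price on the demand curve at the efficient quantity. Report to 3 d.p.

Social marginal benefit = demand + MEB = 141.619 - 2.204q.
Set SMB = MC: 141.619 - 2.204q = 26.672 + 1.918q → q* = 27.8862.
Consumer price on the demand curve at q*: 138.379 − 2.722×27.8862 = 62.4728.

P = $62.473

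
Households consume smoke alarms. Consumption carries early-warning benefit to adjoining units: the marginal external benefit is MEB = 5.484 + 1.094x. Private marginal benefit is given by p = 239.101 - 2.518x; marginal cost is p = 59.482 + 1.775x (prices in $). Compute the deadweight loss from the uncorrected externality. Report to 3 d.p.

Market equilibrium (private): 59.482 + 1.775x = 239.101 - 2.518x → x_m = 41.8400.
Social marginal benefit = demand + MEB = 244.585 - 1.424x.
Set SMB = MC: 244.585 - 1.424x = 59.482 + 1.775x → x* = 57.8628.
The loss is the area between SMB and MC from x* to x_m; with linear curves that's a triangle of height MEB(x_m).
DWL = ½ × 16.0228 × 51.2569 = 410.6395.

DWL = $410.640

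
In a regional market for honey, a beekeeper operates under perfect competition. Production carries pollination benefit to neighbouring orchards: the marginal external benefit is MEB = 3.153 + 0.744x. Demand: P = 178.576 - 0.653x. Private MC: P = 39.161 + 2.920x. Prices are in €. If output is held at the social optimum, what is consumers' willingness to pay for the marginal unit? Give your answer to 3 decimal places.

P = €145.668

Social marginal cost = private MC − MEB = 36.008 + 2.176x.
Set SMC = demand: 36.008 + 2.176x = 178.576 - 0.653x → x* = 50.3952.
Consumer price on the demand curve at x*: 178.576 − 0.653×50.3952 = 145.6679.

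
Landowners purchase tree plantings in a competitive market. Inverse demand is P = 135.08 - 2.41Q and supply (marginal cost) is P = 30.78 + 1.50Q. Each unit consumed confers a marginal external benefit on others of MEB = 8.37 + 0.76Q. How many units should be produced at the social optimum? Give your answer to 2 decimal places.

Q* = 35.77

Social marginal benefit = demand + MEB = 143.45 - 1.65Q.
Set SMB = MC: 143.45 - 1.65Q = 30.78 + 1.50Q → Q* = 35.7683.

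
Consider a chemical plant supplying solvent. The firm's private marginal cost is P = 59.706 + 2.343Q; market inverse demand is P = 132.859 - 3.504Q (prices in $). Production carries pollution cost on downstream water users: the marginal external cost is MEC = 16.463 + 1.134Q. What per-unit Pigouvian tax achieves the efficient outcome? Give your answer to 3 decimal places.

tax = $25.672 per unit

Social marginal cost = private MC + MEC = 76.169 + 3.477Q.
Set SMC = demand: 76.169 + 3.477Q = 132.859 - 3.504Q → Q* = 8.1206.
The Pigouvian tax equals MEC at Q*: 16.463 + 1.134×8.1206 = 25.6718.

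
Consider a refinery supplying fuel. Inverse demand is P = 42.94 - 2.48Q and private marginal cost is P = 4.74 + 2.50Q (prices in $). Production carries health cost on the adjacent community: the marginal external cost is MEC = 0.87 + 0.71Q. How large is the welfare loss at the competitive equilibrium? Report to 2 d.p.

Market equilibrium (private): 4.74 + 2.50Q = 42.94 - 2.48Q → Q_m = 7.6707.
Social marginal cost = private MC + MEC = 5.61 + 3.21Q.
Set SMC = demand: 5.61 + 3.21Q = 42.94 - 2.48Q → Q* = 6.5606.
Height of the DWL triangle at Q_m is SMC(Q_m) − demand(Q_m) = MEC(Q_m) = 6.3162.
DWL = ½ × 1.1101 × 6.3162 = 3.5058.

DWL = $3.51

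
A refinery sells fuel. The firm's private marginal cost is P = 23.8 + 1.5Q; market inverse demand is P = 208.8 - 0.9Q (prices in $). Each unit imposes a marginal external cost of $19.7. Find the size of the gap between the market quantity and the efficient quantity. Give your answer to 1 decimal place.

8.2 units

Market equilibrium (private): 23.8 + 1.5Q = 208.8 - 0.9Q → Q_m = 77.0833.
Social marginal cost = private MC + MEC = 43.5 + 1.5Q.
Set SMC = demand: 43.5 + 1.5Q = 208.8 - 0.9Q → Q* = 68.8750.
Gap = |77.0833 − 68.8750| = 8.2083.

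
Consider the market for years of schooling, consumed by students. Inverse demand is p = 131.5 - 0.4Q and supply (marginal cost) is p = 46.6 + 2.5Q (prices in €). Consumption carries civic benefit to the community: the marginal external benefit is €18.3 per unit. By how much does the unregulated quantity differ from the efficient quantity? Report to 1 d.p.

Market equilibrium (private): 46.6 + 2.5Q = 131.5 - 0.4Q → Q_m = 29.2759.
Social marginal benefit = demand + MEB = 149.8 - 0.4Q.
Set SMB = MC: 149.8 - 0.4Q = 46.6 + 2.5Q → Q* = 35.5862.
Gap = |29.2759 − 35.5862| = 6.3103.

6.3 units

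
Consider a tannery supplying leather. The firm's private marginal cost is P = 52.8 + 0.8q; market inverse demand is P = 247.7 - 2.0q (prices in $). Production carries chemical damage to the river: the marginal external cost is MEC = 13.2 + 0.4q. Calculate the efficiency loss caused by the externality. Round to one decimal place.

Market equilibrium (private): 52.8 + 0.8q = 247.7 - 2.0q → q_m = 69.6071.
Social marginal cost = private MC + MEC = 66.0 + 1.2q.
Set SMC = demand: 66.0 + 1.2q = 247.7 - 2.0q → q* = 56.7813.
The welfare-loss triangle has base |q_m − q*| and height MEC(q_m) (the vertical gap between SMC and demand is zero at q* and MEC at q_m).
DWL = ½ × 12.8258 × 41.0429 = 263.2040.

DWL = $263.2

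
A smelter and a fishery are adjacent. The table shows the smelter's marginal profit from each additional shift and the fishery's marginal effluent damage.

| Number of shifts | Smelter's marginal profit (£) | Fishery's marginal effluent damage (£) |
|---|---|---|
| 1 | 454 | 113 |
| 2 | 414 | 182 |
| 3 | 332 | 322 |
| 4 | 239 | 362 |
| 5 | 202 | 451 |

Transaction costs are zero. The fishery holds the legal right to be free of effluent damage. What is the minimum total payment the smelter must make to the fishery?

Efficient level: marginal profit ≥ marginal effluent damage through level 3, so k* = 3.
With the fishery holding the right, the smelter must at least compensate total damage at k*: 113 + 182 + 322 = 617.

£617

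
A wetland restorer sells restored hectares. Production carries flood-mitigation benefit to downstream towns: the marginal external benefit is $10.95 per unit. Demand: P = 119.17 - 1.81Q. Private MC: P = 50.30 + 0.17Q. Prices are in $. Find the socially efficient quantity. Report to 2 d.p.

Social marginal cost = private MC − MEB = 39.35 + 0.17Q.
Set SMC = demand: 39.35 + 0.17Q = 119.17 - 1.81Q → Q* = 40.3131.

Q* = 40.31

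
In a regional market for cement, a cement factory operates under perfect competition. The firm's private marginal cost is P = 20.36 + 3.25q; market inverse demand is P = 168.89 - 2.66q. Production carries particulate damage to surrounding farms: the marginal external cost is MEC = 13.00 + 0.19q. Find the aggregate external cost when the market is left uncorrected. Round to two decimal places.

386.72

Market equilibrium (private): 20.36 + 3.25q = 168.89 - 2.66q → q_m = 25.1320.
Total external cost = ∫₀^{q_m} (13.00 + 0.19q) dq = 13.00×25.1320 + ½×0.19×25.1320² = 386.7197.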